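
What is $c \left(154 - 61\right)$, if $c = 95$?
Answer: $8835$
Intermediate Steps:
$c \left(154 - 61\right) = 95 \left(154 - 61\right) = 95 \cdot 93 = 8835$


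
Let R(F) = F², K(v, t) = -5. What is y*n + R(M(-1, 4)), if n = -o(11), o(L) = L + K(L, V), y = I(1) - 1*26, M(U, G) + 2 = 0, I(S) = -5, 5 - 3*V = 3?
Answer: 190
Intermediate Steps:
V = ⅔ (V = 5/3 - ⅓*3 = 5/3 - 1 = ⅔ ≈ 0.66667)
M(U, G) = -2 (M(U, G) = -2 + 0 = -2)
y = -31 (y = -5 - 1*26 = -5 - 26 = -31)
o(L) = -5 + L (o(L) = L - 5 = -5 + L)
n = -6 (n = -(-5 + 11) = -1*6 = -6)
y*n + R(M(-1, 4)) = -31*(-6) + (-2)² = 186 + 4 = 190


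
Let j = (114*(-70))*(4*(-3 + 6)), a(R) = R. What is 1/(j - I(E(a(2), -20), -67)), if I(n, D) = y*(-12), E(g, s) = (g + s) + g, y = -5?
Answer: -1/95820 ≈ -1.0436e-5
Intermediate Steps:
E(g, s) = s + 2*g
I(n, D) = 60 (I(n, D) = -5*(-12) = 60)
j = -95760 (j = -31920*3 = -7980*12 = -95760)
1/(j - I(E(a(2), -20), -67)) = 1/(-95760 - 1*60) = 1/(-95760 - 60) = 1/(-95820) = -1/95820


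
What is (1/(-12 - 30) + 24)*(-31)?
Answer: -31217/42 ≈ -743.26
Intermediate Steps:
(1/(-12 - 30) + 24)*(-31) = (1/(-42) + 24)*(-31) = (-1/42 + 24)*(-31) = (1007/42)*(-31) = -31217/42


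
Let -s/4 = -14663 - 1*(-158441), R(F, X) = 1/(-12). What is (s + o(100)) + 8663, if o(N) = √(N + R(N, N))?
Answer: -566449 + √3597/6 ≈ -5.6644e+5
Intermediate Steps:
R(F, X) = -1/12
s = -575112 (s = -4*(-14663 - 1*(-158441)) = -4*(-14663 + 158441) = -4*143778 = -575112)
o(N) = √(-1/12 + N) (o(N) = √(N - 1/12) = √(-1/12 + N))
(s + o(100)) + 8663 = (-575112 + √(-3 + 36*100)/6) + 8663 = (-575112 + √(-3 + 3600)/6) + 8663 = (-575112 + √3597/6) + 8663 = -566449 + √3597/6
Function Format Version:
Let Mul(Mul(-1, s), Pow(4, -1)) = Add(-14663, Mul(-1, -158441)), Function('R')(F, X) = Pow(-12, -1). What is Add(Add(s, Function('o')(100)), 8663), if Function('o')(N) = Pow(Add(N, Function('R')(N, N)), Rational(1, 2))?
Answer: Add(-566449, Mul(Rational(1, 6), Pow(3597, Rational(1, 2)))) ≈ -5.6644e+5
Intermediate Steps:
Function('R')(F, X) = Rational(-1, 12)
s = -575112 (s = Mul(-4, Add(-14663, Mul(-1, -158441))) = Mul(-4, Add(-14663, 158441)) = Mul(-4, 143778) = -575112)
Function('o')(N) = Pow(Add(Rational(-1, 12), N), Rational(1, 2)) (Function('o')(N) = Pow(Add(N, Rational(-1, 12)), Rational(1, 2)) = Pow(Add(Rational(-1, 12), N), Rational(1, 2)))
Add(Add(s, Function('o')(100)), 8663) = Add(Add(-575112, Mul(Rational(1, 6), Pow(Add(-3, Mul(36, 100)), Rational(1, 2)))), 8663) = Add(Add(-575112, Mul(Rational(1, 6), Pow(Add(-3, 3600), Rational(1, 2)))), 8663) = Add(Add(-575112, Mul(Rational(1, 6), Pow(3597, Rational(1, 2)))), 8663) = Add(-566449, Mul(Rational(1, 6), Pow(3597, Rational(1, 2))))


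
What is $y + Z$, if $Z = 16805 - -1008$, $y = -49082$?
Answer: $-31269$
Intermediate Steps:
$Z = 17813$ ($Z = 16805 + 1008 = 17813$)
$y + Z = -49082 + 17813 = -31269$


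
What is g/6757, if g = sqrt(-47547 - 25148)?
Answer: I*sqrt(72695)/6757 ≈ 0.039902*I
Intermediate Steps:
g = I*sqrt(72695) (g = sqrt(-72695) = I*sqrt(72695) ≈ 269.62*I)
g/6757 = (I*sqrt(72695))/6757 = (I*sqrt(72695))*(1/6757) = I*sqrt(72695)/6757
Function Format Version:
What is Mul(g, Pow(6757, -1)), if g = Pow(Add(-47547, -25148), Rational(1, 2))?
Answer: Mul(Rational(1, 6757), I, Pow(72695, Rational(1, 2))) ≈ Mul(0.039902, I)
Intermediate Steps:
g = Mul(I, Pow(72695, Rational(1, 2))) (g = Pow(-72695, Rational(1, 2)) = Mul(I, Pow(72695, Rational(1, 2))) ≈ Mul(269.62, I))
Mul(g, Pow(6757, -1)) = Mul(Mul(I, Pow(72695, Rational(1, 2))), Pow(6757, -1)) = Mul(Mul(I, Pow(72695, Rational(1, 2))), Rational(1, 6757)) = Mul(Rational(1, 6757), I, Pow(72695, Rational(1, 2)))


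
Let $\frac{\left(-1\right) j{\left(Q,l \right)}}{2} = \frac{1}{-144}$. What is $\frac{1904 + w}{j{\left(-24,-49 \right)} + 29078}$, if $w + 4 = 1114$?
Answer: $\frac{217008}{2093617} \approx 0.10365$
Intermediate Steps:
$j{\left(Q,l \right)} = \frac{1}{72}$ ($j{\left(Q,l \right)} = - \frac{2}{-144} = \left(-2\right) \left(- \frac{1}{144}\right) = \frac{1}{72}$)
$w = 1110$ ($w = -4 + 1114 = 1110$)
$\frac{1904 + w}{j{\left(-24,-49 \right)} + 29078} = \frac{1904 + 1110}{\frac{1}{72} + 29078} = \frac{3014}{\frac{2093617}{72}} = 3014 \cdot \frac{72}{2093617} = \frac{217008}{2093617}$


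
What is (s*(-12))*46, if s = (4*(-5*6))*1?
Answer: 66240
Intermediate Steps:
s = -120 (s = (4*(-30))*1 = -120*1 = -120)
(s*(-12))*46 = -120*(-12)*46 = 1440*46 = 66240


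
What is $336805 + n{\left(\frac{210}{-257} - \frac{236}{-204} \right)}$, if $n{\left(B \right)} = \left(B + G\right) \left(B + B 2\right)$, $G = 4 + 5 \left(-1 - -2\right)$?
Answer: $\frac{19287509315263}{57264483} \approx 3.3681 \cdot 10^{5}$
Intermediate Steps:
$G = 9$ ($G = 4 + 5 \left(-1 + 2\right) = 4 + 5 \cdot 1 = 4 + 5 = 9$)
$n{\left(B \right)} = 3 B \left(9 + B\right)$ ($n{\left(B \right)} = \left(B + 9\right) \left(B + B 2\right) = \left(9 + B\right) \left(B + 2 B\right) = \left(9 + B\right) 3 B = 3 B \left(9 + B\right)$)
$336805 + n{\left(\frac{210}{-257} - \frac{236}{-204} \right)} = 336805 + 3 \left(\frac{210}{-257} - \frac{236}{-204}\right) \left(9 + \left(\frac{210}{-257} - \frac{236}{-204}\right)\right) = 336805 + 3 \left(210 \left(- \frac{1}{257}\right) - - \frac{59}{51}\right) \left(9 + \left(210 \left(- \frac{1}{257}\right) - - \frac{59}{51}\right)\right) = 336805 + 3 \left(- \frac{210}{257} + \frac{59}{51}\right) \left(9 + \left(- \frac{210}{257} + \frac{59}{51}\right)\right) = 336805 + 3 \cdot \frac{4453}{13107} \left(9 + \frac{4453}{13107}\right) = 336805 + 3 \cdot \frac{4453}{13107} \cdot \frac{122416}{13107} = 336805 + \frac{545118448}{57264483} = \frac{19287509315263}{57264483}$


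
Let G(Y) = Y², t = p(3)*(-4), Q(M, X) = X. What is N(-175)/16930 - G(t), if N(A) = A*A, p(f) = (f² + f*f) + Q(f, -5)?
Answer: -9149619/3386 ≈ -2702.2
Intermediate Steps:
p(f) = -5 + 2*f² (p(f) = (f² + f*f) - 5 = (f² + f²) - 5 = 2*f² - 5 = -5 + 2*f²)
N(A) = A²
t = -52 (t = (-5 + 2*3²)*(-4) = (-5 + 2*9)*(-4) = (-5 + 18)*(-4) = 13*(-4) = -52)
N(-175)/16930 - G(t) = (-175)²/16930 - 1*(-52)² = 30625*(1/16930) - 1*2704 = 6125/3386 - 2704 = -9149619/3386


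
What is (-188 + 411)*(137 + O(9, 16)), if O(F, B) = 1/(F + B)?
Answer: 763998/25 ≈ 30560.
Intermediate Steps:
O(F, B) = 1/(B + F)
(-188 + 411)*(137 + O(9, 16)) = (-188 + 411)*(137 + 1/(16 + 9)) = 223*(137 + 1/25) = 223*(3426/25) = 763998/25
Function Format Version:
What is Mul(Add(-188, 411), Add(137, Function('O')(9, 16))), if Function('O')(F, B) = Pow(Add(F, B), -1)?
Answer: Rational(763998, 25) ≈ 30560.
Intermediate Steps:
Function('O')(F, B) = Pow(Add(B, F), -1)
Mul(Add(-188, 411), Add(137, Function('O')(9, 16))) = Mul(Add(-188, 411), Add(137, Pow(Add(16, 9), -1))) = Mul(223, Add(137, Pow(25, -1))) = Mul(223, Add(137, Rational(1, 25))) = Mul(223, Rational(3426, 25)) = Rational(763998, 25)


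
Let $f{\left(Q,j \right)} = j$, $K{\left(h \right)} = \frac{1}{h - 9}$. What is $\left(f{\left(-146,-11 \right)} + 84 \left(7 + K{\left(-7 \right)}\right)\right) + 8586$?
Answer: $\frac{36631}{4} \approx 9157.8$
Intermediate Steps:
$K{\left(h \right)} = \frac{1}{-9 + h}$
$\left(f{\left(-146,-11 \right)} + 84 \left(7 + K{\left(-7 \right)}\right)\right) + 8586 = \left(-11 + 84 \left(7 + \frac{1}{-9 - 7}\right)\right) + 8586 = \left(-11 + 84 \left(7 + \frac{1}{-16}\right)\right) + 8586 = \left(-11 + 84 \left(7 - \frac{1}{16}\right)\right) + 8586 = \left(-11 + 84 \cdot \frac{111}{16}\right) + 8586 = \left(-11 + \frac{2331}{4}\right) + 8586 = \frac{2287}{4} + 8586 = \frac{36631}{4}$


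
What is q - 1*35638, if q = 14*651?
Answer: -26524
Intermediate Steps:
q = 9114
q - 1*35638 = 9114 - 1*35638 = 9114 - 35638 = -26524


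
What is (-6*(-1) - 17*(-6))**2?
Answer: 11664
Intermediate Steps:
(-6*(-1) - 17*(-6))**2 = (6 + 102)**2 = 108**2 = 11664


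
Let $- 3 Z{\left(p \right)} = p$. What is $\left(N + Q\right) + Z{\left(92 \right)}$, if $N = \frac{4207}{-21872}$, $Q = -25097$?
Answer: $- \frac{1648789597}{65616} \approx -25128.0$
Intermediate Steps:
$N = - \frac{4207}{21872}$ ($N = 4207 \left(- \frac{1}{21872}\right) = - \frac{4207}{21872} \approx -0.19235$)
$Z{\left(p \right)} = - \frac{p}{3}$
$\left(N + Q\right) + Z{\left(92 \right)} = \left(- \frac{4207}{21872} - 25097\right) - \frac{92}{3} = - \frac{548925791}{21872} - \frac{92}{3} = - \frac{1648789597}{65616}$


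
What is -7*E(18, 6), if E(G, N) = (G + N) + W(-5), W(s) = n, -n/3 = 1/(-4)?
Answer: -693/4 ≈ -173.25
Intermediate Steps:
n = ¾ (n = -3/(-4) = -3*(-1)/4 = -3*(-¼) = ¾ ≈ 0.75000)
W(s) = ¾
E(G, N) = ¾ + G + N (E(G, N) = (G + N) + ¾ = ¾ + G + N)
-7*E(18, 6) = -7*(¾ + 18 + 6) = -7*99/4 = -693/4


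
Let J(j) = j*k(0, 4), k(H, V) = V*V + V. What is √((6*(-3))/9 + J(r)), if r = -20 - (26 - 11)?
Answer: 3*I*√78 ≈ 26.495*I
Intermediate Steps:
k(H, V) = V + V² (k(H, V) = V² + V = V + V²)
r = -35 (r = -20 - 1*15 = -20 - 15 = -35)
J(j) = 20*j (J(j) = j*(4*(1 + 4)) = j*(4*5) = j*20 = 20*j)
√((6*(-3))/9 + J(r)) = √((6*(-3))/9 + 20*(-35)) = √((⅑)*(-18) - 700) = √(-2 - 700) = √(-702) = 3*I*√78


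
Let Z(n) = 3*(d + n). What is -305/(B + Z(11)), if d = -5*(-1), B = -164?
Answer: 305/116 ≈ 2.6293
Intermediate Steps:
d = 5
Z(n) = 15 + 3*n (Z(n) = 3*(5 + n) = 15 + 3*n)
-305/(B + Z(11)) = -305/(-164 + (15 + 3*11)) = -305/(-164 + (15 + 33)) = -305/(-164 + 48) = -305/(-116) = -1/116*(-305) = 305/116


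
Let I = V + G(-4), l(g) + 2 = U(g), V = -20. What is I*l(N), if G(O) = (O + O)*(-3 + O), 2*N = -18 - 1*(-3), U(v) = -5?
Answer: -252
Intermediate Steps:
N = -15/2 (N = (-18 - 1*(-3))/2 = (-18 + 3)/2 = (1/2)*(-15) = -15/2 ≈ -7.5000)
l(g) = -7 (l(g) = -2 - 5 = -7)
G(O) = 2*O*(-3 + O) (G(O) = (2*O)*(-3 + O) = 2*O*(-3 + O))
I = 36 (I = -20 + 2*(-4)*(-3 - 4) = -20 + 2*(-4)*(-7) = -20 + 56 = 36)
I*l(N) = 36*(-7) = -252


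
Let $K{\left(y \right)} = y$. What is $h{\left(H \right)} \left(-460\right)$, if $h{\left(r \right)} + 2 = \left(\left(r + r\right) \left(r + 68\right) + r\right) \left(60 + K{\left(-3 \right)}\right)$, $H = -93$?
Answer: $-119483620$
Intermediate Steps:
$h{\left(r \right)} = -2 + 57 r + 114 r \left(68 + r\right)$ ($h{\left(r \right)} = -2 + \left(\left(r + r\right) \left(r + 68\right) + r\right) \left(60 - 3\right) = -2 + \left(2 r \left(68 + r\right) + r\right) 57 = -2 + \left(r + 2 r \left(68 + r\right)\right) 57 = -2 + \left(57 r + 114 r \left(68 + r\right)\right) = -2 + 57 r + 114 r \left(68 + r\right)$)
$h{\left(H \right)} \left(-460\right) = \left(-2 + 114 \left(-93\right)^{2} + 7809 \left(-93\right)\right) \left(-460\right) = \left(-2 + 114 \cdot 8649 - 726237\right) \left(-460\right) = \left(-2 + 985986 - 726237\right) \left(-460\right) = 259747 \left(-460\right) = -119483620$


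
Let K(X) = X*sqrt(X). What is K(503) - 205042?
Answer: -205042 + 503*sqrt(503) ≈ -1.9376e+5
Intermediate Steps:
K(X) = X**(3/2)
K(503) - 205042 = 503**(3/2) - 205042 = 503*sqrt(503) - 205042 = -205042 + 503*sqrt(503)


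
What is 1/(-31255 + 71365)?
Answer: 1/40110 ≈ 2.4931e-5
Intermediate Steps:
1/(-31255 + 71365) = 1/40110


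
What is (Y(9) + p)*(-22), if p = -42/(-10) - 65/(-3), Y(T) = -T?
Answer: -5566/15 ≈ -371.07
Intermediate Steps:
p = 388/15 (p = -42*(-⅒) - 65*(-⅓) = 21/5 + 65/3 = 388/15 ≈ 25.867)
(Y(9) + p)*(-22) = (-1*9 + 388/15)*(-22) = (-9 + 388/15)*(-22) = (253/15)*(-22) = -5566/15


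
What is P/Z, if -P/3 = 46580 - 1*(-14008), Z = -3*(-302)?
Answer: -30294/151 ≈ -200.62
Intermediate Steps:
Z = 906
P = -181764 (P = -3*(46580 - 1*(-14008)) = -3*(46580 + 14008) = -3*60588 = -181764)
P/Z = -181764/906 = -181764*1/906 = -30294/151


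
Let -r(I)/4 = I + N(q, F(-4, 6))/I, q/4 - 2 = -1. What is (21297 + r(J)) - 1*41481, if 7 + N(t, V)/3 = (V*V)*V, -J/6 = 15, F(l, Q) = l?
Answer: -297502/15 ≈ -19833.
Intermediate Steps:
J = -90 (J = -6*15 = -90)
q = 4 (q = 8 + 4*(-1) = 8 - 4 = 4)
N(t, V) = -21 + 3*V**3 (N(t, V) = -21 + 3*((V*V)*V) = -21 + 3*(V**2*V) = -21 + 3*V**3)
r(I) = -4*I + 852/I (r(I) = -4*(I + (-21 + 3*(-4)**3)/I) = -4*(I + (-21 + 3*(-64))/I) = -4*(I + (-21 - 192)/I) = -4*(I - 213/I) = -4*I + 852/I)
(21297 + r(J)) - 1*41481 = (21297 + (-4*(-90) + 852/(-90))) - 1*41481 = (21297 + (360 + 852*(-1/90))) - 41481 = (21297 + (360 - 142/15)) - 41481 = (21297 + 5258/15) - 41481 = 324713/15 - 41481 = -297502/15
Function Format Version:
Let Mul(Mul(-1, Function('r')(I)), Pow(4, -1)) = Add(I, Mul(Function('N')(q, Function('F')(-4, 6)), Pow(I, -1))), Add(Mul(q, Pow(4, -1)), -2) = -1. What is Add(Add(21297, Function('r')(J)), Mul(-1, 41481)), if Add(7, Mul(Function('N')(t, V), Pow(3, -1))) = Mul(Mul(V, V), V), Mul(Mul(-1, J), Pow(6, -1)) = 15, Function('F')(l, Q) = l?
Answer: Rational(-297502, 15) ≈ -19833.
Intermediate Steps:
J = -90 (J = Mul(-6, 15) = -90)
q = 4 (q = Add(8, Mul(4, -1)) = Add(8, -4) = 4)
Function('N')(t, V) = Add(-21, Mul(3, Pow(V, 3))) (Function('N')(t, V) = Add(-21, Mul(3, Mul(Mul(V, V), V))) = Add(-21, Mul(3, Mul(Pow(V, 2), V))) = Add(-21, Mul(3, Pow(V, 3))))
Function('r')(I) = Add(Mul(-4, I), Mul(852, Pow(I, -1))) (Function('r')(I) = Mul(-4, Add(I, Mul(Add(-21, Mul(3, Pow(-4, 3))), Pow(I, -1)))) = Mul(-4, Add(I, Mul(Add(-21, Mul(3, -64)), Pow(I, -1)))) = Mul(-4, Add(I, Mul(Add(-21, -192), Pow(I, -1)))) = Mul(-4, Add(I, Mul(-213, Pow(I, -1)))) = Add(Mul(-4, I), Mul(852, Pow(I, -1))))
Add(Add(21297, Function('r')(J)), Mul(-1, 41481)) = Add(Add(21297, Add(Mul(-4, -90), Mul(852, Pow(-90, -1)))), Mul(-1, 41481)) = Add(Add(21297, Add(360, Mul(852, Rational(-1, 90)))), -41481) = Add(Add(21297, Add(360, Rational(-142, 15))), -41481) = Add(Add(21297, Rational(5258, 15)), -41481) = Add(Rational(324713, 15), -41481) = Rational(-297502, 15)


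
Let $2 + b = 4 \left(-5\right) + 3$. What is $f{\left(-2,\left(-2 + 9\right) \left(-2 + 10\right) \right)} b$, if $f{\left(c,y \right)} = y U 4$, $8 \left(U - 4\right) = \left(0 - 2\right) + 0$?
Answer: $-15960$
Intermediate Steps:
$U = \frac{15}{4}$ ($U = 4 + \frac{\left(0 - 2\right) + 0}{8} = 4 + \frac{-2 + 0}{8} = 4 + \frac{1}{8} \left(-2\right) = 4 - \frac{1}{4} = \frac{15}{4} \approx 3.75$)
$f{\left(c,y \right)} = 15 y$ ($f{\left(c,y \right)} = y \frac{15}{4} \cdot 4 = \frac{15 y}{4} \cdot 4 = 15 y$)
$b = -19$ ($b = -2 + \left(4 \left(-5\right) + 3\right) = -2 + \left(-20 + 3\right) = -2 - 17 = -19$)
$f{\left(-2,\left(-2 + 9\right) \left(-2 + 10\right) \right)} b = 15 \left(-2 + 9\right) \left(-2 + 10\right) \left(-19\right) = 15 \cdot 7 \cdot 8 \left(-19\right) = 15 \cdot 56 \left(-19\right) = 840 \left(-19\right) = -15960$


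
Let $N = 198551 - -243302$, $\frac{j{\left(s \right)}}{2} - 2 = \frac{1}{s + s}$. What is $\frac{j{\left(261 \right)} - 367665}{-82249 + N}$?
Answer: $- \frac{23989880}{23464161} \approx -1.0224$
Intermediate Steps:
$j{\left(s \right)} = 4 + \frac{1}{s}$ ($j{\left(s \right)} = 4 + \frac{2}{s + s} = 4 + \frac{2}{2 s} = 4 + 2 \frac{1}{2 s} = 4 + \frac{1}{s}$)
$N = 441853$ ($N = 198551 + 243302 = 441853$)
$\frac{j{\left(261 \right)} - 367665}{-82249 + N} = \frac{\left(4 + \frac{1}{261}\right) - 367665}{-82249 + 441853} = \frac{\left(4 + \frac{1}{261}\right) - 367665}{359604} = \left(\frac{1045}{261} - 367665\right) \frac{1}{359604} = \left(- \frac{95959520}{261}\right) \frac{1}{359604} = - \frac{23989880}{23464161}$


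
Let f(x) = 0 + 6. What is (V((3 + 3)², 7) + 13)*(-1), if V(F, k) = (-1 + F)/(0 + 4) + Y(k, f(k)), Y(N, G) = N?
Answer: -115/4 ≈ -28.750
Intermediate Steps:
f(x) = 6
V(F, k) = -¼ + k + F/4 (V(F, k) = (-1 + F)/(0 + 4) + k = (-1 + F)/4 + k = (-1 + F)*(¼) + k = (-¼ + F/4) + k = -¼ + k + F/4)
(V((3 + 3)², 7) + 13)*(-1) = ((-¼ + 7 + (3 + 3)²/4) + 13)*(-1) = ((-¼ + 7 + (¼)*6²) + 13)*(-1) = ((-¼ + 7 + (¼)*36) + 13)*(-1) = ((-¼ + 7 + 9) + 13)*(-1) = (63/4 + 13)*(-1) = (115/4)*(-1) = -115/4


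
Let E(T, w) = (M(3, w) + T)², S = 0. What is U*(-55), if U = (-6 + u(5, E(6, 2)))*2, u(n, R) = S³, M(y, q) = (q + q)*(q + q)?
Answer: 660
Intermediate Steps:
M(y, q) = 4*q² (M(y, q) = (2*q)*(2*q) = 4*q²)
E(T, w) = (T + 4*w²)² (E(T, w) = (4*w² + T)² = (T + 4*w²)²)
u(n, R) = 0 (u(n, R) = 0³ = 0)
U = -12 (U = (-6 + 0)*2 = -6*2 = -12)
U*(-55) = -12*(-55) = 660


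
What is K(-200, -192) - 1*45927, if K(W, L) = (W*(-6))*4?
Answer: -41127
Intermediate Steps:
K(W, L) = -24*W (K(W, L) = -6*W*4 = -24*W)
K(-200, -192) - 1*45927 = -24*(-200) - 1*45927 = 4800 - 45927 = -41127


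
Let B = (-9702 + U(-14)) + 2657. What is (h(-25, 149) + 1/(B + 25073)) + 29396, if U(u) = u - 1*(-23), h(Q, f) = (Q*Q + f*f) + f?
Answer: 944615728/18037 ≈ 52371.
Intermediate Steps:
h(Q, f) = f + Q² + f² (h(Q, f) = (Q² + f²) + f = f + Q² + f²)
U(u) = 23 + u (U(u) = u + 23 = 23 + u)
B = -7036 (B = (-9702 + (23 - 14)) + 2657 = (-9702 + 9) + 2657 = -9693 + 2657 = -7036)
(h(-25, 149) + 1/(B + 25073)) + 29396 = ((149 + (-25)² + 149²) + 1/(-7036 + 25073)) + 29396 = ((149 + 625 + 22201) + 1/18037) + 29396 = (22975 + 1/18037) + 29396 = 414400076/18037 + 29396 = 944615728/18037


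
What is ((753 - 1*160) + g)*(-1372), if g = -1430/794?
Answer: -322016632/397 ≈ -8.1113e+5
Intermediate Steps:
g = -715/397 (g = -1430*1/794 = -715/397 ≈ -1.8010)
((753 - 1*160) + g)*(-1372) = ((753 - 1*160) - 715/397)*(-1372) = ((753 - 160) - 715/397)*(-1372) = (593 - 715/397)*(-1372) = (234706/397)*(-1372) = -322016632/397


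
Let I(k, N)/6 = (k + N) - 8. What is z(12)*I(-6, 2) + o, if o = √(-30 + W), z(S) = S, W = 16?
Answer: -864 + I*√14 ≈ -864.0 + 3.7417*I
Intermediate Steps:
I(k, N) = -48 + 6*N + 6*k (I(k, N) = 6*((k + N) - 8) = 6*((N + k) - 8) = 6*(-8 + N + k) = -48 + 6*N + 6*k)
o = I*√14 (o = √(-30 + 16) = √(-14) = I*√14 ≈ 3.7417*I)
z(12)*I(-6, 2) + o = 12*(-48 + 6*2 + 6*(-6)) + I*√14 = 12*(-48 + 12 - 36) + I*√14 = 12*(-72) + I*√14 = -864 + I*√14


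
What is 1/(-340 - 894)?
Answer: -1/1234 ≈ -0.00081037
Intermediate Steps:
1/(-340 - 894) = 1/(-1234) = -1/1234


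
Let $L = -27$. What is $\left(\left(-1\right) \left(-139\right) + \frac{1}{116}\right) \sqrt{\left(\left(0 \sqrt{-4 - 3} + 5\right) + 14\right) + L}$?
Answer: $\frac{16125 i \sqrt{2}}{58} \approx 393.18 i$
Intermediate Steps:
$\left(\left(-1\right) \left(-139\right) + \frac{1}{116}\right) \sqrt{\left(\left(0 \sqrt{-4 - 3} + 5\right) + 14\right) + L} = \left(\left(-1\right) \left(-139\right) + \frac{1}{116}\right) \sqrt{\left(\left(0 \sqrt{-4 - 3} + 5\right) + 14\right) - 27} = \left(139 + \frac{1}{116}\right) \sqrt{\left(\left(0 \sqrt{-7} + 5\right) + 14\right) - 27} = \frac{16125 \sqrt{\left(\left(0 i \sqrt{7} + 5\right) + 14\right) - 27}}{116} = \frac{16125 \sqrt{\left(\left(0 + 5\right) + 14\right) - 27}}{116} = \frac{16125 \sqrt{\left(5 + 14\right) - 27}}{116} = \frac{16125 \sqrt{19 - 27}}{116} = \frac{16125 \sqrt{-8}}{116} = \frac{16125 \cdot 2 i \sqrt{2}}{116} = \frac{16125 i \sqrt{2}}{58}$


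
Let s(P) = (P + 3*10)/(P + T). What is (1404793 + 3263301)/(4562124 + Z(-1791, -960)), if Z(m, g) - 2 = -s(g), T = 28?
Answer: 2175331804/2125950251 ≈ 1.0232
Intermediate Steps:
s(P) = (30 + P)/(28 + P) (s(P) = (P + 3*10)/(P + 28) = (P + 30)/(28 + P) = (30 + P)/(28 + P))
Z(m, g) = 2 - (30 + g)/(28 + g)
(1404793 + 3263301)/(4562124 + Z(-1791, -960)) = (1404793 + 3263301)/(4562124 + (26 - 960)/(28 - 960)) = 4668094/(4562124 - 934/(-932)) = 4668094/(4562124 - 1/932*(-934)) = 4668094/(4562124 + 467/466) = 4668094/(2125950251/466) = 4668094*(466/2125950251) = 2175331804/2125950251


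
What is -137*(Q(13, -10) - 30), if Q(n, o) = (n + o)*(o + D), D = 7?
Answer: 5343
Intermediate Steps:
Q(n, o) = (7 + o)*(n + o) (Q(n, o) = (n + o)*(o + 7) = (n + o)*(7 + o) = (7 + o)*(n + o))
-137*(Q(13, -10) - 30) = -137*(((-10)**2 + 7*13 + 7*(-10) + 13*(-10)) - 30) = -137*((100 + 91 - 70 - 130) - 30) = -137*(-9 - 30) = -137*(-39) = 5343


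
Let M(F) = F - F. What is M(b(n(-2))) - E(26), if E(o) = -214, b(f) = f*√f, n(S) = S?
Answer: 214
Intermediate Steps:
b(f) = f^(3/2)
M(F) = 0
M(b(n(-2))) - E(26) = 0 - 1*(-214) = 0 + 214 = 214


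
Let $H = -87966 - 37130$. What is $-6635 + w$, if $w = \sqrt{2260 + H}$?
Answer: $-6635 + 2 i \sqrt{30709} \approx -6635.0 + 350.48 i$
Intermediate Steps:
$H = -125096$ ($H = -87966 - 37130 = -125096$)
$w = 2 i \sqrt{30709}$ ($w = \sqrt{2260 - 125096} = \sqrt{-122836} = 2 i \sqrt{30709} \approx 350.48 i$)
$-6635 + w = -6635 + 2 i \sqrt{30709}$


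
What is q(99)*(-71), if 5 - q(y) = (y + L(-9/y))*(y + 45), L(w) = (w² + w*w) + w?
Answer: 122338325/121 ≈ 1.0111e+6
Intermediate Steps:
L(w) = w + 2*w² (L(w) = (w² + w²) + w = 2*w² + w = w + 2*w²)
q(y) = 5 - (45 + y)*(y - 9*(1 - 18/y)/y) (q(y) = 5 - (y + (-9/y)*(1 + 2*(-9/y)))*(y + 45) = 5 - (y + (-9/y)*(1 - 18/y))*(45 + y) = 5 - (y - 9*(1 - 18/y)/y)*(45 + y) = 5 - (45 + y)*(y - 9*(1 - 18/y)/y))
q(99)*(-71) = (14 - 1*99² - 7290/99² - 45*99 + 243/99)*(-71) = (14 - 1*9801 - 7290*1/9801 - 4455 + 243*(1/99))*(-71) = (14 - 9801 - 90/121 - 4455 + 27/11)*(-71) = -1723075/121*(-71) = 122338325/121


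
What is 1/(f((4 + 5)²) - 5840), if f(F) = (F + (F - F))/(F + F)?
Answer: -2/11679 ≈ -0.00017125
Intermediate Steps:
f(F) = ½ (f(F) = (F + 0)/((2*F)) = F*(1/(2*F)) = ½)
1/(f((4 + 5)²) - 5840) = 1/(½ - 5840) = 1/(-11679/2) = -2/11679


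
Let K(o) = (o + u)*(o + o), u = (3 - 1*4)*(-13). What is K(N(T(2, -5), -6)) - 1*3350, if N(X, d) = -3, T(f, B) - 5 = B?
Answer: -3410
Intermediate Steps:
u = 13 (u = (3 - 4)*(-13) = -1*(-13) = 13)
T(f, B) = 5 + B
K(o) = 2*o*(13 + o) (K(o) = (o + 13)*(o + o) = (13 + o)*(2*o) = 2*o*(13 + o))
K(N(T(2, -5), -6)) - 1*3350 = 2*(-3)*(13 - 3) - 1*3350 = 2*(-3)*10 - 3350 = -60 - 3350 = -3410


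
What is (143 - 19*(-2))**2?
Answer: 32761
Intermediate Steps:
(143 - 19*(-2))**2 = (143 + 38)**2 = 181**2 = 32761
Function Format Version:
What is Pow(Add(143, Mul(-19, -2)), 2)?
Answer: 32761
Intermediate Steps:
Pow(Add(143, Mul(-19, -2)), 2) = Pow(Add(143, 38), 2) = Pow(181, 2) = 32761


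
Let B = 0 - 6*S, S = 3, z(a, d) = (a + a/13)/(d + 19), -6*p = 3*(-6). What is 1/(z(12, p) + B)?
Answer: -143/2490 ≈ -0.057430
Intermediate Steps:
p = 3 (p = -(-6)/2 = -⅙*(-18) = 3)
z(a, d) = 14*a/(13*(19 + d)) (z(a, d) = (a + a*(1/13))/(19 + d) = (a + a/13)/(19 + d) = (14*a/13)/(19 + d) = 14*a/(13*(19 + d)))
B = -18 (B = 0 - 6*3 = 0 - 18 = -18)
1/(z(12, p) + B) = 1/((14/13)*12/(19 + 3) - 18) = 1/((14/13)*12/22 - 18) = 1/((14/13)*12*(1/22) - 18) = 1/(84/143 - 18) = 1/(-2490/143) = -143/2490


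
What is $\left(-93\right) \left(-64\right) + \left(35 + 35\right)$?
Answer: $6022$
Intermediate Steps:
$\left(-93\right) \left(-64\right) + \left(35 + 35\right) = 5952 + 70 = 6022$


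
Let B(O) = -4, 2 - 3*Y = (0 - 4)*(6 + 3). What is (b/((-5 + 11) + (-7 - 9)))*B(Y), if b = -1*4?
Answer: -8/5 ≈ -1.6000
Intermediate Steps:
Y = 38/3 (Y = ⅔ - (0 - 4)*(6 + 3)/3 = ⅔ - (-4)*9/3 = ⅔ - ⅓*(-36) = ⅔ + 12 = 38/3 ≈ 12.667)
b = -4
(b/((-5 + 11) + (-7 - 9)))*B(Y) = -4/((-5 + 11) + (-7 - 9))*(-4) = -4/(6 - 16)*(-4) = -4/(-10)*(-4) = -4*(-⅒)*(-4) = (⅖)*(-4) = -8/5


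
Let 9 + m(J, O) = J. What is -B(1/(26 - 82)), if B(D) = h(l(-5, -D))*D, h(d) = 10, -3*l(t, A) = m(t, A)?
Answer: 5/28 ≈ 0.17857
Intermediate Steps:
m(J, O) = -9 + J
l(t, A) = 3 - t/3 (l(t, A) = -(-9 + t)/3 = 3 - t/3)
B(D) = 10*D
-B(1/(26 - 82)) = -10/(26 - 82) = -10/(-56) = -10*(-1)/56 = -1*(-5/28) = 5/28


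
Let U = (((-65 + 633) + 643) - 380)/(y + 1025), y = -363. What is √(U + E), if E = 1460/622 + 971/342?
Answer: √221783556607789/5867637 ≈ 2.5381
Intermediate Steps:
E = 551641/106362 (E = 1460*(1/622) + 971*(1/342) = 730/311 + 971/342 = 551641/106362 ≈ 5.1864)
U = 831/662 (U = (((-65 + 633) + 643) - 380)/(-363 + 1025) = ((568 + 643) - 380)/662 = (1211 - 380)*(1/662) = 831*(1/662) = 831/662 ≈ 1.2553)
√(U + E) = √(831/662 + 551641/106362) = √(113393291/17602911) = √221783556607789/5867637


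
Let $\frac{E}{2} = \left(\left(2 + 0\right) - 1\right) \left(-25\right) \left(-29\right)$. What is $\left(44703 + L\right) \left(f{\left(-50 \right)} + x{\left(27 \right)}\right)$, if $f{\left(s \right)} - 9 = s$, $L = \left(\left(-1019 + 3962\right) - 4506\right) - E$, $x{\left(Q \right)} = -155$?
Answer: $-8171240$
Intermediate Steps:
$E = 1450$ ($E = 2 \left(\left(2 + 0\right) - 1\right) \left(-25\right) \left(-29\right) = 2 \left(2 - 1\right) \left(-25\right) \left(-29\right) = 2 \cdot 1 \left(-25\right) \left(-29\right) = 2 \left(\left(-25\right) \left(-29\right)\right) = 2 \cdot 725 = 1450$)
$L = -3013$ ($L = \left(\left(-1019 + 3962\right) - 4506\right) - 1450 = \left(2943 - 4506\right) - 1450 = -1563 - 1450 = -3013$)
$f{\left(s \right)} = 9 + s$
$\left(44703 + L\right) \left(f{\left(-50 \right)} + x{\left(27 \right)}\right) = \left(44703 - 3013\right) \left(\left(9 - 50\right) - 155\right) = 41690 \left(-41 - 155\right) = 41690 \left(-196\right) = -8171240$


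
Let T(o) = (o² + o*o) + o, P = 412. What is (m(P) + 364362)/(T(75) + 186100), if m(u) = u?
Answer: 364774/197425 ≈ 1.8477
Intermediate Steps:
T(o) = o + 2*o² (T(o) = (o² + o²) + o = 2*o² + o = o + 2*o²)
(m(P) + 364362)/(T(75) + 186100) = (412 + 364362)/(75*(1 + 2*75) + 186100) = 364774/(75*(1 + 150) + 186100) = 364774/(75*151 + 186100) = 364774/(11325 + 186100) = 364774/197425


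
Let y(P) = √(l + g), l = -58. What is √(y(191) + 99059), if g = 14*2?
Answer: √(99059 + I*√30) ≈ 314.74 + 0.0087*I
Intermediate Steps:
g = 28
y(P) = I*√30 (y(P) = √(-58 + 28) = √(-30) = I*√30)
√(y(191) + 99059) = √(I*√30 + 99059) = √(99059 + I*√30)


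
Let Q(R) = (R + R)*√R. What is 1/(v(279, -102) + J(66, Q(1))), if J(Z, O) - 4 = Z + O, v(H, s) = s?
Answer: -1/30 ≈ -0.033333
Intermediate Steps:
Q(R) = 2*R^(3/2) (Q(R) = (2*R)*√R = 2*R^(3/2))
J(Z, O) = 4 + O + Z (J(Z, O) = 4 + (Z + O) = 4 + (O + Z) = 4 + O + Z)
1/(v(279, -102) + J(66, Q(1))) = 1/(-102 + (4 + 2*1^(3/2) + 66)) = 1/(-102 + (4 + 2*1 + 66)) = 1/(-102 + (4 + 2 + 66)) = 1/(-102 + 72) = 1/(-30) = -1/30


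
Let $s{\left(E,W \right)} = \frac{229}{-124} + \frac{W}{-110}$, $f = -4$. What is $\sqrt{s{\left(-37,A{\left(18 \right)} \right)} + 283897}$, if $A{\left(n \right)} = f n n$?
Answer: $\frac{\sqrt{3301298231385}}{3410} \approx 532.83$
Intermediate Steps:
$A{\left(n \right)} = - 4 n^{2}$ ($A{\left(n \right)} = - 4 n n = - 4 n^{2}$)
$s{\left(E,W \right)} = - \frac{229}{124} - \frac{W}{110}$ ($s{\left(E,W \right)} = 229 \left(- \frac{1}{124}\right) + W \left(- \frac{1}{110}\right) = - \frac{229}{124} - \frac{W}{110}$)
$\sqrt{s{\left(-37,A{\left(18 \right)} \right)} + 283897} = \sqrt{\left(- \frac{229}{124} - \frac{\left(-4\right) 18^{2}}{110}\right) + 283897} = \sqrt{\left(- \frac{229}{124} - \frac{\left(-4\right) 324}{110}\right) + 283897} = \sqrt{\left(- \frac{229}{124} - - \frac{648}{55}\right) + 283897} = \sqrt{\left(- \frac{229}{124} + \frac{648}{55}\right) + 283897} = \sqrt{\frac{67757}{6820} + 283897} = \sqrt{\frac{1936245297}{6820}} = \frac{\sqrt{3301298231385}}{3410}$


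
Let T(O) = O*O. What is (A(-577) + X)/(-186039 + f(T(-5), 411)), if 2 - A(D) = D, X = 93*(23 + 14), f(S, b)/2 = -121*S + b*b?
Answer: 4020/145753 ≈ 0.027581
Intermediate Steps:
T(O) = O²
f(S, b) = -242*S + 2*b² (f(S, b) = 2*(-121*S + b*b) = 2*(-121*S + b²) = 2*(b² - 121*S) = -242*S + 2*b²)
X = 3441 (X = 93*37 = 3441)
A(D) = 2 - D
(A(-577) + X)/(-186039 + f(T(-5), 411)) = ((2 - 1*(-577)) + 3441)/(-186039 + (-242*(-5)² + 2*411²)) = ((2 + 577) + 3441)/(-186039 + (-242*25 + 2*168921)) = (579 + 3441)/(-186039 + (-6050 + 337842)) = 4020/(-186039 + 331792) = 4020/145753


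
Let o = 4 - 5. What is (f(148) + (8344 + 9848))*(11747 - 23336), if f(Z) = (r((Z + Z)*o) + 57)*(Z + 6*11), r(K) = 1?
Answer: -354669756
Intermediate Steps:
o = -1
f(Z) = 3828 + 58*Z (f(Z) = (1 + 57)*(Z + 6*11) = 58*(Z + 66) = 58*(66 + Z) = 3828 + 58*Z)
(f(148) + (8344 + 9848))*(11747 - 23336) = ((3828 + 58*148) + (8344 + 9848))*(11747 - 23336) = ((3828 + 8584) + 18192)*(-11589) = (12412 + 18192)*(-11589) = 30604*(-11589) = -354669756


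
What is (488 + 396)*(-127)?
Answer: -112268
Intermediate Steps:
(488 + 396)*(-127) = 884*(-127) = -112268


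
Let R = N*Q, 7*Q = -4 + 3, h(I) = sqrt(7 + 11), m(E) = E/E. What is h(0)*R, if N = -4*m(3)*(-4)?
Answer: -48*sqrt(2)/7 ≈ -9.6975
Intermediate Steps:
m(E) = 1
h(I) = 3*sqrt(2) (h(I) = sqrt(18) = 3*sqrt(2))
Q = -1/7 (Q = (-4 + 3)/7 = (1/7)*(-1) = -1/7 ≈ -0.14286)
N = 16 (N = -4*1*(-4) = -4*(-4) = 16)
R = -16/7 (R = 16*(-1/7) = -16/7 ≈ -2.2857)
h(0)*R = (3*sqrt(2))*(-16/7) = -48*sqrt(2)/7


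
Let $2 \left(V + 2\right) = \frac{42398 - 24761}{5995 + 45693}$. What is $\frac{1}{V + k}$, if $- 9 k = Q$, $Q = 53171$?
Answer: $- \frac{930384}{5498307331} \approx -0.00016921$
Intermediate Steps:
$k = - \frac{53171}{9}$ ($k = \left(- \frac{1}{9}\right) 53171 = - \frac{53171}{9} \approx -5907.9$)
$V = - \frac{189115}{103376}$ ($V = -2 + \frac{\left(42398 - 24761\right) \frac{1}{5995 + 45693}}{2} = -2 + \frac{17637 \cdot \frac{1}{51688}}{2} = -2 + \frac{1}{2} \cdot \frac{17637}{51688} = -2 + \frac{17637}{103376} = - \frac{189115}{103376} \approx -1.8294$)
$\frac{1}{V + k} = \frac{1}{- \frac{189115}{103376} - \frac{53171}{9}} = \frac{1}{- \frac{5498307331}{930384}} = - \frac{930384}{5498307331}$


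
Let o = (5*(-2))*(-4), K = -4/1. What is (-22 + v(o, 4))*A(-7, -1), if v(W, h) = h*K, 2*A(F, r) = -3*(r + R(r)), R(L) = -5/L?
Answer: 228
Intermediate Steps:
K = -4 (K = -4*1 = -4)
A(F, r) = -3*r/2 + 15/(2*r) (A(F, r) = (-3*(r - 5/r))/2 = (-3*r + 15/r)/2 = -3*r/2 + 15/(2*r))
o = 40 (o = -10*(-4) = 40)
v(W, h) = -4*h (v(W, h) = h*(-4) = -4*h)
(-22 + v(o, 4))*A(-7, -1) = (-22 - 4*4)*((3/2)*(5 - 1*(-1)²)/(-1)) = (-22 - 16)*((3/2)*(-1)*(5 - 1*1)) = -57*(-1)*(5 - 1) = -57*(-1)*4 = -38*(-6) = 228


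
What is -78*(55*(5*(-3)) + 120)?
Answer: 54990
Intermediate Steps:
-78*(55*(5*(-3)) + 120) = -78*(55*(-15) + 120) = -78*(-825 + 120) = -78*(-705) = 54990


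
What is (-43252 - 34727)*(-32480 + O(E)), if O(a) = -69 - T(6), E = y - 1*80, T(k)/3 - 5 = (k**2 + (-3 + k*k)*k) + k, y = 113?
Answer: 2595453036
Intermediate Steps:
T(k) = 15 + 3*k + 3*k**2 + 3*k*(-3 + k**2) (T(k) = 15 + 3*((k**2 + (-3 + k*k)*k) + k) = 15 + 3*((k**2 + (-3 + k**2)*k) + k) = 15 + 3*((k**2 + k*(-3 + k**2)) + k) = 15 + 3*(k + k**2 + k*(-3 + k**2)) = 15 + (3*k + 3*k**2 + 3*k*(-3 + k**2)) = 15 + 3*k + 3*k**2 + 3*k*(-3 + k**2))
E = 33 (E = 113 - 1*80 = 113 - 80 = 33)
O(a) = -804 (O(a) = -69 - (15 - 6*6 + 3*6**2 + 3*6**3) = -69 - (15 - 36 + 3*36 + 3*216) = -69 - (15 - 36 + 108 + 648) = -69 - 1*735 = -69 - 735 = -804)
(-43252 - 34727)*(-32480 + O(E)) = (-43252 - 34727)*(-32480 - 804) = -77979*(-33284) = 2595453036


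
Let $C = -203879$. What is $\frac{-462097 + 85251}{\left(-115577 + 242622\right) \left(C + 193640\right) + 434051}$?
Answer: $\frac{188423}{650189852} \approx 0.0002898$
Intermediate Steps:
$\frac{-462097 + 85251}{\left(-115577 + 242622\right) \left(C + 193640\right) + 434051} = \frac{-462097 + 85251}{\left(-115577 + 242622\right) \left(-203879 + 193640\right) + 434051} = - \frac{376846}{127045 \left(-10239\right) + 434051} = - \frac{376846}{-1300813755 + 434051} = - \frac{376846}{-1300379704} = \left(-376846\right) \left(- \frac{1}{1300379704}\right) = \frac{188423}{650189852}$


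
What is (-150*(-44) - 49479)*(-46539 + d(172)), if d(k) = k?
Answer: 1988170593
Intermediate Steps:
(-150*(-44) - 49479)*(-46539 + d(172)) = (-150*(-44) - 49479)*(-46539 + 172) = (6600 - 49479)*(-46367) = -42879*(-46367) = 1988170593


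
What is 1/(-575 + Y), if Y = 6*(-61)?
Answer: -1/941 ≈ -0.0010627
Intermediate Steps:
Y = -366
1/(-575 + Y) = 1/(-575 - 366) = 1/(-941) = -1/941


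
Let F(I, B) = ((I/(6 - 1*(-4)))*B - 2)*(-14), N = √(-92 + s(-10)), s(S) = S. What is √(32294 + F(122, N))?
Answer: √(808050 - 4270*I*√102)/5 ≈ 179.85 - 4.7957*I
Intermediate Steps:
N = I*√102 (N = √(-92 - 10) = √(-102) = I*√102 ≈ 10.1*I)
F(I, B) = 28 - 7*B*I/5 (F(I, B) = ((I/(6 + 4))*B - 2)*(-14) = ((I/10)*B - 2)*(-14) = (B*I/10 - 2)*(-14) = (-2 + B*I/10)*(-14) = 28 - 7*B*I/5)
√(32294 + F(122, N)) = √(32294 + (28 - 7/5*I*√102*122)) = √(32294 + (28 - 854*I*√102/5)) = √(32322 - 854*I*√102/5)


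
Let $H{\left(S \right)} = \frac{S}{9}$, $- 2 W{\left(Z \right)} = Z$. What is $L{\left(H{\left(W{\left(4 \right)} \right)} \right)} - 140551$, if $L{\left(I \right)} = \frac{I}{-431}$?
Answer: $- \frac{545197327}{3879} \approx -1.4055 \cdot 10^{5}$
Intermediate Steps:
$W{\left(Z \right)} = - \frac{Z}{2}$
$H{\left(S \right)} = \frac{S}{9}$ ($H{\left(S \right)} = S \frac{1}{9} = \frac{S}{9}$)
$L{\left(I \right)} = - \frac{I}{431}$ ($L{\left(I \right)} = I \left(- \frac{1}{431}\right) = - \frac{I}{431}$)
$L{\left(H{\left(W{\left(4 \right)} \right)} \right)} - 140551 = - \frac{\frac{1}{9} \left(\left(- \frac{1}{2}\right) 4\right)}{431} - 140551 = - \frac{\frac{1}{9} \left(-2\right)}{431} - 140551 = \left(- \frac{1}{431}\right) \left(- \frac{2}{9}\right) - 140551 = \frac{2}{3879} - 140551 = - \frac{545197327}{3879}$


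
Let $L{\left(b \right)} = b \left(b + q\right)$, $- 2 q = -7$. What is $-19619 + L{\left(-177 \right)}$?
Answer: $\frac{22181}{2} \approx 11091.0$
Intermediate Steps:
$q = \frac{7}{2}$ ($q = \left(- \frac{1}{2}\right) \left(-7\right) = \frac{7}{2} \approx 3.5$)
$L{\left(b \right)} = b \left(\frac{7}{2} + b\right)$ ($L{\left(b \right)} = b \left(b + \frac{7}{2}\right) = b \left(\frac{7}{2} + b\right)$)
$-19619 + L{\left(-177 \right)} = -19619 + \frac{1}{2} \left(-177\right) \left(7 + 2 \left(-177\right)\right) = -19619 + \frac{1}{2} \left(-177\right) \left(7 - 354\right) = -19619 + \frac{1}{2} \left(-177\right) \left(-347\right) = -19619 + \frac{61419}{2} = \frac{22181}{2}$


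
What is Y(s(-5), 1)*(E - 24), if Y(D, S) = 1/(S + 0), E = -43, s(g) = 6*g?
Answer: -67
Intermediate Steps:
Y(D, S) = 1/S
Y(s(-5), 1)*(E - 24) = (-43 - 24)/1 = 1*(-67) = -67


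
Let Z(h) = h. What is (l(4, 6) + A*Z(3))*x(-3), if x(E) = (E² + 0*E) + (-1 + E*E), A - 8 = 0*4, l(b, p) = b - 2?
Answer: 442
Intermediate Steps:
l(b, p) = -2 + b
A = 8 (A = 8 + 0*4 = 8 + 0 = 8)
x(E) = -1 + 2*E² (x(E) = (E² + 0) + (-1 + E²) = E² + (-1 + E²) = -1 + 2*E²)
(l(4, 6) + A*Z(3))*x(-3) = ((-2 + 4) + 8*3)*(-1 + 2*(-3)²) = (2 + 24)*(-1 + 2*9) = 26*(-1 + 18) = 26*17 = 442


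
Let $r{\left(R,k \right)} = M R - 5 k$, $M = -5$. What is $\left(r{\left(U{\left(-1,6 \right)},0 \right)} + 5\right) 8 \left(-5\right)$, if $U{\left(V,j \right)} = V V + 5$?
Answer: $1000$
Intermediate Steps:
$U{\left(V,j \right)} = 5 + V^{2}$ ($U{\left(V,j \right)} = V^{2} + 5 = 5 + V^{2}$)
$r{\left(R,k \right)} = - 5 R - 5 k$
$\left(r{\left(U{\left(-1,6 \right)},0 \right)} + 5\right) 8 \left(-5\right) = \left(\left(- 5 \left(5 + \left(-1\right)^{2}\right) - 0\right) + 5\right) 8 \left(-5\right) = \left(\left(- 5 \left(5 + 1\right) + 0\right) + 5\right) 8 \left(-5\right) = \left(\left(\left(-5\right) 6 + 0\right) + 5\right) 8 \left(-5\right) = \left(\left(-30 + 0\right) + 5\right) 8 \left(-5\right) = \left(-30 + 5\right) 8 \left(-5\right) = \left(-25\right) 8 \left(-5\right) = \left(-200\right) \left(-5\right) = 1000$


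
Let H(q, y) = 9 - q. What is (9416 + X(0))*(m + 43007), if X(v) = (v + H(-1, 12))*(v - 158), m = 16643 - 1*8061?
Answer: 404251404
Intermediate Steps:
m = 8582 (m = 16643 - 8061 = 8582)
X(v) = (-158 + v)*(10 + v) (X(v) = (v + (9 - 1*(-1)))*(v - 158) = (v + (9 + 1))*(-158 + v) = (v + 10)*(-158 + v) = (10 + v)*(-158 + v) = (-158 + v)*(10 + v))
(9416 + X(0))*(m + 43007) = (9416 + (-1580 + 0**2 - 148*0))*(8582 + 43007) = (9416 + (-1580 + 0 + 0))*51589 = (9416 - 1580)*51589 = 7836*51589 = 404251404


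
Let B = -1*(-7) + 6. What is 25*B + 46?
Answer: 371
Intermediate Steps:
B = 13 (B = 7 + 6 = 13)
25*B + 46 = 25*13 + 46 = 325 + 46 = 371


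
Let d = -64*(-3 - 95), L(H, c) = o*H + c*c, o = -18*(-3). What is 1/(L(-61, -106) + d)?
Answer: 1/14214 ≈ 7.0353e-5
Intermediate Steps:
o = 54
L(H, c) = c² + 54*H (L(H, c) = 54*H + c*c = 54*H + c² = c² + 54*H)
d = 6272 (d = -64*(-98) = 6272)
1/(L(-61, -106) + d) = 1/(((-106)² + 54*(-61)) + 6272) = 1/((11236 - 3294) + 6272) = 1/(7942 + 6272) = 1/14214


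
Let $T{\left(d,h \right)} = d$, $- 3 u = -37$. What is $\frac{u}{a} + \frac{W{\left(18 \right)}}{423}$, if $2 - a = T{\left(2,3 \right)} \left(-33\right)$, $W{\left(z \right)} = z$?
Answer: $\frac{2147}{9588} \approx 0.22393$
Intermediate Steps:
$u = \frac{37}{3}$ ($u = \left(- \frac{1}{3}\right) \left(-37\right) = \frac{37}{3} \approx 12.333$)
$a = 68$ ($a = 2 - 2 \left(-33\right) = 2 - -66 = 2 + 66 = 68$)
$\frac{u}{a} + \frac{W{\left(18 \right)}}{423} = \frac{37}{3 \cdot 68} + \frac{18}{423} = \frac{37}{3} \cdot \frac{1}{68} + 18 \cdot \frac{1}{423} = \frac{37}{204} + \frac{2}{47} = \frac{2147}{9588}$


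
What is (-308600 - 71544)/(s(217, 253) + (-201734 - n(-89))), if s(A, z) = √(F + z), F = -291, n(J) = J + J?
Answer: 38310152032/20312410587 + 190072*I*√38/20312410587 ≈ 1.886 + 5.7683e-5*I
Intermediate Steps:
n(J) = 2*J
s(A, z) = √(-291 + z)
(-308600 - 71544)/(s(217, 253) + (-201734 - n(-89))) = (-308600 - 71544)/(√(-291 + 253) + (-201734 - 2*(-89))) = -380144/(√(-38) + (-201734 - 1*(-178))) = -380144/(I*√38 + (-201734 + 178)) = -380144/(I*√38 - 201556) = -380144/(-201556 + I*√38)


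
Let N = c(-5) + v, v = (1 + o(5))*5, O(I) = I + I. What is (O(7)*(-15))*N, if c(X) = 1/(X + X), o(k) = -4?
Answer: 3171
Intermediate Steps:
O(I) = 2*I
c(X) = 1/(2*X)
v = -15 (v = (1 - 4)*5 = -3*5 = -15)
N = -151/10 (N = (½)/(-5) - 15 = (½)*(-⅕) - 15 = -⅒ - 15 = -151/10 ≈ -15.100)
(O(7)*(-15))*N = ((2*7)*(-15))*(-151/10) = (14*(-15))*(-151/10) = -210*(-151/10) = 3171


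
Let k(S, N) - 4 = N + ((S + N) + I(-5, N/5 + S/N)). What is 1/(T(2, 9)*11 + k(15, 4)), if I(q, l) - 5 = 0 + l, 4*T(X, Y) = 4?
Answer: 20/951 ≈ 0.021030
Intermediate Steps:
T(X, Y) = 1 (T(X, Y) = (¼)*4 = 1)
I(q, l) = 5 + l (I(q, l) = 5 + (0 + l) = 5 + l)
k(S, N) = 9 + S + 11*N/5 + S/N (k(S, N) = 4 + (N + ((S + N) + (5 + (N/5 + S/N)))) = 4 + (N + ((N + S) + (5 + (N*(⅕) + S/N)))) = 4 + (N + ((N + S) + (5 + (N/5 + S/N)))) = 4 + (N + ((N + S) + (5 + N/5 + S/N))) = 4 + (N + (5 + S + 6*N/5 + S/N)) = 4 + (5 + S + 11*N/5 + S/N) = 9 + S + 11*N/5 + S/N)
1/(T(2, 9)*11 + k(15, 4)) = 1/(1*11 + (9 + 15 + (11/5)*4 + 15/4)) = 1/(11 + (9 + 15 + 44/5 + 15*(¼))) = 1/(11 + (9 + 15 + 44/5 + 15/4)) = 1/(11 + 731/20) = 1/(951/20) = 20/951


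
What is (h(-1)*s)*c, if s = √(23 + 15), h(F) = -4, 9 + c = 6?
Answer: 12*√38 ≈ 73.973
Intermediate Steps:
c = -3 (c = -9 + 6 = -3)
s = √38 ≈ 6.1644
(h(-1)*s)*c = -4*√38*(-3) = 12*√38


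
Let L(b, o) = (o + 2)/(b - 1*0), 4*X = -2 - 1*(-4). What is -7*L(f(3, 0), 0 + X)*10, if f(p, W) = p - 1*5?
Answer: 175/2 ≈ 87.500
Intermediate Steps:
f(p, W) = -5 + p (f(p, W) = p - 5 = -5 + p)
X = 1/2 (X = (-2 - 1*(-4))/4 = (-2 + 4)/4 = (1/4)*2 = 1/2 ≈ 0.50000)
L(b, o) = (2 + o)/b (L(b, o) = (2 + o)/(b + 0) = (2 + o)/b)
-7*L(f(3, 0), 0 + X)*10 = -7*(2 + (0 + 1/2))/(-5 + 3)*10 = -7*(2 + 1/2)/(-2)*10 = -(-7)*5/(2*2)*10 = -7*(-5/4)*10 = (35/4)*10 = 175/2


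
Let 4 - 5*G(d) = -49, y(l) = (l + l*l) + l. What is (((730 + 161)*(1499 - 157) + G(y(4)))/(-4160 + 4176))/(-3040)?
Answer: -5978663/243200 ≈ -24.583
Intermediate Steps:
y(l) = l**2 + 2*l (y(l) = (l + l**2) + l = l**2 + 2*l)
G(d) = 53/5 (G(d) = 4/5 - 1/5*(-49) = 4/5 + 49/5 = 53/5)
(((730 + 161)*(1499 - 157) + G(y(4)))/(-4160 + 4176))/(-3040) = (((730 + 161)*(1499 - 157) + 53/5)/(-4160 + 4176))/(-3040) = ((891*1342 + 53/5)/16)*(-1/3040) = ((1195722 + 53/5)*(1/16))*(-1/3040) = ((5978663/5)*(1/16))*(-1/3040) = (5978663/80)*(-1/3040) = -5978663/243200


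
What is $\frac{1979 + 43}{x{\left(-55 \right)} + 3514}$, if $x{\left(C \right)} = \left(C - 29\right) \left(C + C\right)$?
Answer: $\frac{1011}{6377} \approx 0.15854$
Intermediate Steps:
$x{\left(C \right)} = 2 C \left(-29 + C\right)$ ($x{\left(C \right)} = \left(-29 + C\right) 2 C = 2 C \left(-29 + C\right)$)
$\frac{1979 + 43}{x{\left(-55 \right)} + 3514} = \frac{1979 + 43}{2 \left(-55\right) \left(-29 - 55\right) + 3514} = \frac{2022}{2 \left(-55\right) \left(-84\right) + 3514} = \frac{2022}{9240 + 3514} = \frac{2022}{12754} = 2022 \cdot \frac{1}{12754} = \frac{1011}{6377}$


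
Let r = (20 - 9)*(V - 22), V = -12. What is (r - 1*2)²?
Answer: 141376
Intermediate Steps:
r = -374 (r = (20 - 9)*(-12 - 22) = 11*(-34) = -374)
(r - 1*2)² = (-374 - 1*2)² = (-374 - 2)² = (-376)² = 141376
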